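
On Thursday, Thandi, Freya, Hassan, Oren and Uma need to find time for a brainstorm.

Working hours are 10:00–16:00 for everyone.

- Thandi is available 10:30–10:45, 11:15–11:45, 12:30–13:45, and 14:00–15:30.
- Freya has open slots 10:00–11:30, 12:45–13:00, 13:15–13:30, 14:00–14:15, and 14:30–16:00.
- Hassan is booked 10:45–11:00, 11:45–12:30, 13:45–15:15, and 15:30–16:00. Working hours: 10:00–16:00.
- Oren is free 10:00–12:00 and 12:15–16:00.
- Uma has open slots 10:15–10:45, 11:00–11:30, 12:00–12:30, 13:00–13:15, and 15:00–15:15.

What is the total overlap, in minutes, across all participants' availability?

Hassan free within 10:00–16:00: 10:00–10:45, 11:00–11:45, 12:30–13:45, 15:15–15:30.
Thandi ∩ Freya: 10:30–10:45, 11:15–11:30, 12:45–13:00, 13:15–13:30, 14:00–14:15, 14:30–15:30.
Thandi ∩ Freya ∩ Hassan: 10:30–10:45, 11:15–11:30, 12:45–13:00, 13:15–13:30, 15:15–15:30.
Thandi ∩ Freya ∩ Hassan ∩ Oren: 10:30–10:45, 11:15–11:30, 12:45–13:00, 13:15–13:30, 15:15–15:30.
Thandi ∩ Freya ∩ Hassan ∩ Oren ∩ Uma: 10:30–10:45, 11:15–11:30.
Total common minutes: 15 + 15 = 30.

30 minutes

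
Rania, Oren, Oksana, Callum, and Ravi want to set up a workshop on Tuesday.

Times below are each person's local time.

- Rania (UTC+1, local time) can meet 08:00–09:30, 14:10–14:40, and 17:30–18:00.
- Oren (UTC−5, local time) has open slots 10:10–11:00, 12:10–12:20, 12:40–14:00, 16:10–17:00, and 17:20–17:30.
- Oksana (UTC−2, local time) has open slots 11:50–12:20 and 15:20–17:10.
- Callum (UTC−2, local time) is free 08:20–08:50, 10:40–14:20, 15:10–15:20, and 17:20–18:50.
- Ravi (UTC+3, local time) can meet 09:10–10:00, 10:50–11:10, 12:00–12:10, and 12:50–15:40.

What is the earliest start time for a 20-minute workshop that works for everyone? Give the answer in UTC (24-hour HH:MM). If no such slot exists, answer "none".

Rania → UTC: 07:00–08:30, 13:10–13:40, 16:30–17:00.
Oren → UTC: 15:10–16:00, 17:10–17:20, 17:40–19:00, 21:10–22:00, 22:20–22:30.
Oksana → UTC: 13:50–14:20, 17:20–19:10.
Callum → UTC: 10:20–10:50, 12:40–16:20, 17:10–17:20, 19:20–20:50.
Ravi → UTC: 06:10–07:00, 07:50–08:10, 09:00–09:10, 09:50–12:40.
Rania ∩ Oren: (none).
Rania ∩ Oren ∩ Oksana: (none).
Rania ∩ Oren ∩ Oksana ∩ Callum: (none).
Rania ∩ Oren ∩ Oksana ∩ Callum ∩ Ravi: (none).
Windows ≥ 20 min: (none).

none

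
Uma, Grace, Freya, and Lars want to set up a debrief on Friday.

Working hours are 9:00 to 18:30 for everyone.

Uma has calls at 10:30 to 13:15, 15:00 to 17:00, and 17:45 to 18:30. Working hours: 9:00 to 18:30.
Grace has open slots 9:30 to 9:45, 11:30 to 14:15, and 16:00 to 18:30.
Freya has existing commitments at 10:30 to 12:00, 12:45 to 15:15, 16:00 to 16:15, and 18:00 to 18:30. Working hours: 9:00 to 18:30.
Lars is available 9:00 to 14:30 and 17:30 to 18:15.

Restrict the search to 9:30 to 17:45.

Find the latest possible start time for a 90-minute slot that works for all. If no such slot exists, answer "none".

none

Uma free within 09:00–18:30: 09:00–10:30, 13:15–15:00, 17:00–17:45.
Freya free within 09:00–18:30: 09:00–10:30, 12:00–12:45, 15:15–16:00, 16:15–18:00.
Uma ∩ Grace: 09:30–09:45, 13:15–14:15, 17:00–17:45.
Uma ∩ Grace ∩ Freya: 09:30–09:45, 17:00–17:45.
Uma ∩ Grace ∩ Freya ∩ Lars: 09:30–09:45, 17:30–17:45.
Restricted to 09:30–17:45: 09:30–09:45, 17:30–17:45.
Windows ≥ 90 min: (none).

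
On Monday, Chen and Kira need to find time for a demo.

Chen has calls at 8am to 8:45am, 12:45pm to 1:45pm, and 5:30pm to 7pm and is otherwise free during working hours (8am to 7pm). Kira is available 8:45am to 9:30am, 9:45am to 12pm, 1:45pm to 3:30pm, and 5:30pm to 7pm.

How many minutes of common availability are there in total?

285 minutes

Chen free within 08:00–19:00: 08:45–12:45, 13:45–17:30.
Chen ∩ Kira: 08:45–09:30, 09:45–12:00, 13:45–15:30.
Total common minutes: 45 + 135 + 105 = 285.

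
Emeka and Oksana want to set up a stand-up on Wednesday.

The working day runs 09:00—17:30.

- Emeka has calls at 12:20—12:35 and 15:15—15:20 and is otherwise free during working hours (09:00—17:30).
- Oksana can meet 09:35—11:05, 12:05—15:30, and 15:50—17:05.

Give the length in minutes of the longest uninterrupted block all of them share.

Emeka free within 09:00–17:30: 09:00–12:20, 12:35–15:15, 15:20–17:30.
Emeka ∩ Oksana: 09:35–11:05, 12:05–12:20, 12:35–15:15, 15:20–15:30, 15:50–17:05.
Common window lengths: 90, 15, 160, 10, 75 min; longest is 160.

160 minutes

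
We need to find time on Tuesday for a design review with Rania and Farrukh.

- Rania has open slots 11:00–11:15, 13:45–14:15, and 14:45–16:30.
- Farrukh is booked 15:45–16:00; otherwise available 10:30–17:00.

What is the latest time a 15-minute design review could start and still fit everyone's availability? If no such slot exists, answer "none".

16:15

Farrukh free within 10:30–17:00: 10:30–15:45, 16:00–17:00.
Rania ∩ Farrukh: 11:00–11:15, 13:45–14:15, 14:45–15:45, 16:00–16:30.
Windows ≥ 15 min: 11:00–11:15, 13:45–14:15, 14:45–15:45, 16:00–16:30.
Latest start in the last window 16:00–16:30 is 16:30 − 15 min = 16:15.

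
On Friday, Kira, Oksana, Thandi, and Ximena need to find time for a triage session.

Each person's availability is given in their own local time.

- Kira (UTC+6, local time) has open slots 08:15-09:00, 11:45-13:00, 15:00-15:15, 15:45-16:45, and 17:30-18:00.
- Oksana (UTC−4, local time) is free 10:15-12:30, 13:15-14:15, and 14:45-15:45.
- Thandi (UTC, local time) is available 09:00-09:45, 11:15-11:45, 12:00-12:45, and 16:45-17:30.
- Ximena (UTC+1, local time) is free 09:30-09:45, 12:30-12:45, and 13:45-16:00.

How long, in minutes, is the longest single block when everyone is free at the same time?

0 minutes

Kira → UTC: 02:15–03:00, 05:45–07:00, 09:00–09:15, 09:45–10:45, 11:30–12:00.
Oksana → UTC: 14:15–16:30, 17:15–18:15, 18:45–19:45.
Thandi → UTC: 09:00–09:45, 11:15–11:45, 12:00–12:45, 16:45–17:30.
Ximena → UTC: 08:30–08:45, 11:30–11:45, 12:45–15:00.
Kira ∩ Oksana: (none).
Kira ∩ Oksana ∩ Thandi: (none).
Kira ∩ Oksana ∩ Thandi ∩ Ximena: (none).
No common window.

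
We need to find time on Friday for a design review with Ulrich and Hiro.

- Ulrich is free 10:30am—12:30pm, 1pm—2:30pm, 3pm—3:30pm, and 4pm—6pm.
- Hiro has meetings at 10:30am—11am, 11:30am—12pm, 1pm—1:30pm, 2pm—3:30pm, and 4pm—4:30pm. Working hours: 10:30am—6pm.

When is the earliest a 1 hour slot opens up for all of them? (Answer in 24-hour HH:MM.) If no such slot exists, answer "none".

Hiro free within 10:30–18:00: 11:00–11:30, 12:00–13:00, 13:30–14:00, 15:30–16:00, 16:30–18:00.
Ulrich ∩ Hiro: 11:00–11:30, 12:00–12:30, 13:30–14:00, 16:30–18:00.
Windows ≥ 60 min: 16:30–18:00.
Earliest such window starts at 16:30.

16:30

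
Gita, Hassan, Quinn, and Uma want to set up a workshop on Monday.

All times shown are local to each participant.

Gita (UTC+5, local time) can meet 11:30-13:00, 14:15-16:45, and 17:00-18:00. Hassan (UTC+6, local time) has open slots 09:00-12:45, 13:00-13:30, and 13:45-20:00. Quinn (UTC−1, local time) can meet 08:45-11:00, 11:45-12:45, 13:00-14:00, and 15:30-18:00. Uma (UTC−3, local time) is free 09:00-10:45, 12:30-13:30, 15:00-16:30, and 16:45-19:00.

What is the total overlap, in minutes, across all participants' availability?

Gita → UTC: 06:30–08:00, 09:15–11:45, 12:00–13:00.
Hassan → UTC: 03:00–06:45, 07:00–07:30, 07:45–14:00.
Quinn → UTC: 09:45–12:00, 12:45–13:45, 14:00–15:00, 16:30–19:00.
Uma → UTC: 12:00–13:45, 15:30–16:30, 18:00–19:30, 19:45–22:00.
Gita ∩ Hassan: 06:30–06:45, 07:00–07:30, 07:45–08:00, 09:15–11:45, 12:00–13:00.
Gita ∩ Hassan ∩ Quinn: 09:45–11:45, 12:45–13:00.
Gita ∩ Hassan ∩ Quinn ∩ Uma: 12:45–13:00.
Total common minutes: 15.

15 minutes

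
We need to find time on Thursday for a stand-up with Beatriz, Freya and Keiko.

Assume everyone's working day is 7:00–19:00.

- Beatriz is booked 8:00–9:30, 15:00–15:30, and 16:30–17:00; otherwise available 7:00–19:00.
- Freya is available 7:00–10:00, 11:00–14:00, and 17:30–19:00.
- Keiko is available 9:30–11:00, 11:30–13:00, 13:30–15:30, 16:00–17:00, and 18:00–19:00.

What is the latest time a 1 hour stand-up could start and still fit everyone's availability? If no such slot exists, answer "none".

Beatriz free within 07:00–19:00: 07:00–08:00, 09:30–15:00, 15:30–16:30, 17:00–19:00.
Beatriz ∩ Freya: 07:00–08:00, 09:30–10:00, 11:00–14:00, 17:30–19:00.
Beatriz ∩ Freya ∩ Keiko: 09:30–10:00, 11:30–13:00, 13:30–14:00, 18:00–19:00.
Windows ≥ 60 min: 11:30–13:00, 18:00–19:00.
Latest start in the last window 18:00–19:00 is 19:00 − 60 min = 18:00.

18:00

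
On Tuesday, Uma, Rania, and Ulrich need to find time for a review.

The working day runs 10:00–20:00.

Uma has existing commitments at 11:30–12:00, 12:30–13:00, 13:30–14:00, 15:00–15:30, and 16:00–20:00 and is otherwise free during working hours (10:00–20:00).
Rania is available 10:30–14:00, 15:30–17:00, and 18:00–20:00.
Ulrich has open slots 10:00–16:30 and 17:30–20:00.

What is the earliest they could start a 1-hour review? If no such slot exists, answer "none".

10:30

Uma free within 10:00–20:00: 10:00–11:30, 12:00–12:30, 13:00–13:30, 14:00–15:00, 15:30–16:00.
Uma ∩ Rania: 10:30–11:30, 12:00–12:30, 13:00–13:30, 15:30–16:00.
Uma ∩ Rania ∩ Ulrich: 10:30–11:30, 12:00–12:30, 13:00–13:30, 15:30–16:00.
Windows ≥ 60 min: 10:30–11:30.
Earliest such window starts at 10:30.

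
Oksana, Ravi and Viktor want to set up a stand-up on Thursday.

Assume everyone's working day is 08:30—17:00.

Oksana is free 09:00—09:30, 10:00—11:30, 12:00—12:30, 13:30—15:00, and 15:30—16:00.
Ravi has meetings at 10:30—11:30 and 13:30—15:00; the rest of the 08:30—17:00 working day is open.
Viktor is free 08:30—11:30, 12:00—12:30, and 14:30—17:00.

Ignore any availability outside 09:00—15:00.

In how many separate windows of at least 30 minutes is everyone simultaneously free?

Ravi free within 08:30–17:00: 08:30–10:30, 11:30–13:30, 15:00–17:00.
Oksana ∩ Ravi: 09:00–09:30, 10:00–10:30, 12:00–12:30, 15:30–16:00.
Oksana ∩ Ravi ∩ Viktor: 09:00–09:30, 10:00–10:30, 12:00–12:30, 15:30–16:00.
Restricted to 09:00–15:00: 09:00–09:30, 10:00–10:30, 12:00–12:30.
Windows ≥ 30 min: 09:00–09:30, 10:00–10:30, 12:00–12:30.
That's 3 windows.

3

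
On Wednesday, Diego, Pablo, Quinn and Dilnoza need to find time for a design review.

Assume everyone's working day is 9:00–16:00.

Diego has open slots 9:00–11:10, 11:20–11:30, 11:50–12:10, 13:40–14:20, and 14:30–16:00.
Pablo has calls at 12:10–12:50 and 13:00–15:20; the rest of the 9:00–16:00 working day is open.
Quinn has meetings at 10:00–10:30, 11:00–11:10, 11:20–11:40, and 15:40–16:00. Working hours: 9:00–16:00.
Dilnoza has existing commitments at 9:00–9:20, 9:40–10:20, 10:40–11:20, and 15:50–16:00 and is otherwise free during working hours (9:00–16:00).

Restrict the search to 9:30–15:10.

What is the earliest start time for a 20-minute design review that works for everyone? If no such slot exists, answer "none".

11:50

Pablo free within 09:00–16:00: 09:00–12:10, 12:50–13:00, 15:20–16:00.
Quinn free within 09:00–16:00: 09:00–10:00, 10:30–11:00, 11:10–11:20, 11:40–15:40.
Dilnoza free within 09:00–16:00: 09:20–09:40, 10:20–10:40, 11:20–15:50.
Diego ∩ Pablo: 09:00–11:10, 11:20–11:30, 11:50–12:10, 15:20–16:00.
Diego ∩ Pablo ∩ Quinn: 09:00–10:00, 10:30–11:00, 11:50–12:10, 15:20–15:40.
Diego ∩ Pablo ∩ Quinn ∩ Dilnoza: 09:20–09:40, 10:30–10:40, 11:50–12:10, 15:20–15:40.
Restricted to 09:30–15:10: 09:30–09:40, 10:30–10:40, 11:50–12:10.
Windows ≥ 20 min: 11:50–12:10.
Earliest such window starts at 11:50.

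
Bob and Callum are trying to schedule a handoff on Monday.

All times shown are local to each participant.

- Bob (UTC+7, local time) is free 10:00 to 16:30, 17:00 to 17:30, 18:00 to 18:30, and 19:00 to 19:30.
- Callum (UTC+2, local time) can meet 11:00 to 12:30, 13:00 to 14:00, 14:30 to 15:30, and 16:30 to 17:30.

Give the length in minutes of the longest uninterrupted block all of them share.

30 minutes

Bob → UTC: 03:00–09:30, 10:00–10:30, 11:00–11:30, 12:00–12:30.
Callum → UTC: 09:00–10:30, 11:00–12:00, 12:30–13:30, 14:30–15:30.
Bob ∩ Callum: 09:00–09:30, 10:00–10:30, 11:00–11:30.
Common window lengths: 30, 30, 30 min; longest is 30.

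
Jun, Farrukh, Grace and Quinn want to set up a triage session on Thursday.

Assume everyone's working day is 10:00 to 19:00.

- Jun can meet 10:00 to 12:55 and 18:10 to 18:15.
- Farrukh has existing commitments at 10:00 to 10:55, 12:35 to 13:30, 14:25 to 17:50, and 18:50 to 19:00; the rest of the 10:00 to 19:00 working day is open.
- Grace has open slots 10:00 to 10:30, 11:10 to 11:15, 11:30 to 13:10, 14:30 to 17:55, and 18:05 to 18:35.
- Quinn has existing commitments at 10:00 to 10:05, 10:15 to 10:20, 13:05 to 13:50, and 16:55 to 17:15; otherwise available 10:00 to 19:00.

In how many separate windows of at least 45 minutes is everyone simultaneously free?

1

Farrukh free within 10:00–19:00: 10:55–12:35, 13:30–14:25, 17:50–18:50.
Quinn free within 10:00–19:00: 10:05–10:15, 10:20–13:05, 13:50–16:55, 17:15–19:00.
Jun ∩ Farrukh: 10:55–12:35, 18:10–18:15.
Jun ∩ Farrukh ∩ Grace: 11:10–11:15, 11:30–12:35, 18:10–18:15.
Jun ∩ Farrukh ∩ Grace ∩ Quinn: 11:10–11:15, 11:30–12:35, 18:10–18:15.
Windows ≥ 45 min: 11:30–12:35.
That's 1 window.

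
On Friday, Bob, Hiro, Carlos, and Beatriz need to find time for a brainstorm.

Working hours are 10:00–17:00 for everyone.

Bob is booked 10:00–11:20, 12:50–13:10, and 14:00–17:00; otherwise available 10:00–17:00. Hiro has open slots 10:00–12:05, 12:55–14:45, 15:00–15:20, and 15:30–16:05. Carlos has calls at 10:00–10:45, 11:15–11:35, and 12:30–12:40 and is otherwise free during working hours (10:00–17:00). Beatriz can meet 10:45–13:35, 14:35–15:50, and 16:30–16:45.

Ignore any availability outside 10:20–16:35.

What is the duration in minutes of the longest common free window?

Bob free within 10:00–17:00: 11:20–12:50, 13:10–14:00.
Carlos free within 10:00–17:00: 10:45–11:15, 11:35–12:30, 12:40–17:00.
Bob ∩ Hiro: 11:20–12:05, 13:10–14:00.
Bob ∩ Hiro ∩ Carlos: 11:35–12:05, 13:10–14:00.
Bob ∩ Hiro ∩ Carlos ∩ Beatriz: 11:35–12:05, 13:10–13:35.
Restricted to 10:20–16:35: 11:35–12:05, 13:10–13:35.
Common window lengths: 30, 25 min; longest is 30.

30 minutes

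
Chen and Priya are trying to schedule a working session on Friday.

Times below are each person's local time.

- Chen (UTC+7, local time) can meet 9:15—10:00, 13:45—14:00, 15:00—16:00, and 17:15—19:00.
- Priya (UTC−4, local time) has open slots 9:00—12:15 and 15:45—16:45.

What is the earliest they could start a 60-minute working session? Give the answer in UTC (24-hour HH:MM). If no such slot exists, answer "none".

Chen → UTC: 02:15–03:00, 06:45–07:00, 08:00–09:00, 10:15–12:00.
Priya → UTC: 13:00–16:15, 19:45–20:45.
Chen ∩ Priya: (none).
Windows ≥ 60 min: (none).

none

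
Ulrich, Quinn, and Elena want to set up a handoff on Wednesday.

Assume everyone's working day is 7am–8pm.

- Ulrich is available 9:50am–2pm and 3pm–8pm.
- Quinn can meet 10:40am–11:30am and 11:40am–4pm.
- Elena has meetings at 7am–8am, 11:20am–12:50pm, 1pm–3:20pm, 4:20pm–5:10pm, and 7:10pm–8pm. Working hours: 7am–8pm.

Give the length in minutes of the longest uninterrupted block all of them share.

40 minutes

Elena free within 07:00–20:00: 08:00–11:20, 12:50–13:00, 15:20–16:20, 17:10–19:10.
Ulrich ∩ Quinn: 10:40–11:30, 11:40–14:00, 15:00–16:00.
Ulrich ∩ Quinn ∩ Elena: 10:40–11:20, 12:50–13:00, 15:20–16:00.
Common window lengths: 40, 10, 40 min; longest is 40.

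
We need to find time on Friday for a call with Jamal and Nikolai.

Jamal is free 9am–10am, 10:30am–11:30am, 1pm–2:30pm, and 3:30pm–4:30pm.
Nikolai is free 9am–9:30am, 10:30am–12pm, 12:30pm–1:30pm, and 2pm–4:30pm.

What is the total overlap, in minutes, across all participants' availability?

210 minutes

Jamal ∩ Nikolai: 09:00–09:30, 10:30–11:30, 13:00–13:30, 14:00–14:30, 15:30–16:30.
Total common minutes: 30 + 60 + 30 + 30 + 60 = 210.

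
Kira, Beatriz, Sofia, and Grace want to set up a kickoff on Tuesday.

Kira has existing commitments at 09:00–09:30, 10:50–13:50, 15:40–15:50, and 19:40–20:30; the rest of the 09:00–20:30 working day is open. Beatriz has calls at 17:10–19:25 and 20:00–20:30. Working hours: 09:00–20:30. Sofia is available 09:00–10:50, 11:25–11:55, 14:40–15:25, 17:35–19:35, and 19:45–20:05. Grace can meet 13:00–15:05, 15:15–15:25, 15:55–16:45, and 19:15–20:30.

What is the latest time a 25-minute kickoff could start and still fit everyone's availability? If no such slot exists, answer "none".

14:40

Kira free within 09:00–20:30: 09:30–10:50, 13:50–15:40, 15:50–19:40.
Beatriz free within 09:00–20:30: 09:00–17:10, 19:25–20:00.
Kira ∩ Beatriz: 09:30–10:50, 13:50–15:40, 15:50–17:10, 19:25–19:40.
Kira ∩ Beatriz ∩ Sofia: 09:30–10:50, 14:40–15:25, 19:25–19:35.
Kira ∩ Beatriz ∩ Sofia ∩ Grace: 14:40–15:05, 15:15–15:25, 19:25–19:35.
Windows ≥ 25 min: 14:40–15:05.
Latest start in the last window 14:40–15:05 is 15:05 − 25 min = 14:40.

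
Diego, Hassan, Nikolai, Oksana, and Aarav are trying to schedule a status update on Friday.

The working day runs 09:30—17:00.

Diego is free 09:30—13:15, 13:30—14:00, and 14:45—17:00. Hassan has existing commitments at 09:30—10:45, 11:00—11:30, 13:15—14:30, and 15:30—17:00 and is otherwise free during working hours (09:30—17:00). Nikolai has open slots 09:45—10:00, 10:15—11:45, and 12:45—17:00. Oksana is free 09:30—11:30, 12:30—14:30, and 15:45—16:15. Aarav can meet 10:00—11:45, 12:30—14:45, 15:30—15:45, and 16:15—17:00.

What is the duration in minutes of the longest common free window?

30 minutes

Hassan free within 09:30–17:00: 10:45–11:00, 11:30–13:15, 14:30–15:30.
Diego ∩ Hassan: 10:45–11:00, 11:30–13:15, 14:45–15:30.
Diego ∩ Hassan ∩ Nikolai: 10:45–11:00, 11:30–11:45, 12:45–13:15, 14:45–15:30.
Diego ∩ Hassan ∩ Nikolai ∩ Oksana: 10:45–11:00, 12:45–13:15.
Diego ∩ Hassan ∩ Nikolai ∩ Oksana ∩ Aarav: 10:45–11:00, 12:45–13:15.
Common window lengths: 15, 30 min; longest is 30.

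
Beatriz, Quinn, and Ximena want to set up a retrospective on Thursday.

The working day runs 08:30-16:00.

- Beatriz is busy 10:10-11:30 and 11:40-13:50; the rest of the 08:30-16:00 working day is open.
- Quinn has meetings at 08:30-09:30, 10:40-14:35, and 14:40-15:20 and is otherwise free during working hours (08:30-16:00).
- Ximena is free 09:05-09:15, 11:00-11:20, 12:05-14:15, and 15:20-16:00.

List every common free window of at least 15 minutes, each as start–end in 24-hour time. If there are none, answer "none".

15:20–16:00

Beatriz free within 08:30–16:00: 08:30–10:10, 11:30–11:40, 13:50–16:00.
Quinn free within 08:30–16:00: 09:30–10:40, 14:35–14:40, 15:20–16:00.
Beatriz ∩ Quinn: 09:30–10:10, 14:35–14:40, 15:20–16:00.
Beatriz ∩ Quinn ∩ Ximena: 15:20–16:00.
Windows ≥ 15 min: 15:20–16:00.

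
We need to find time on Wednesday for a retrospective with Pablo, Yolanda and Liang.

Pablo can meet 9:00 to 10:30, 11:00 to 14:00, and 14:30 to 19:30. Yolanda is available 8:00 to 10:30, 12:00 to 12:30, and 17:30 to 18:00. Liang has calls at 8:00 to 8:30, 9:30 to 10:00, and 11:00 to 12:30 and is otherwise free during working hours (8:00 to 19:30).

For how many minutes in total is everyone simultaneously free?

90 minutes

Liang free within 08:00–19:30: 08:30–09:30, 10:00–11:00, 12:30–19:30.
Pablo ∩ Yolanda: 09:00–10:30, 12:00–12:30, 17:30–18:00.
Pablo ∩ Yolanda ∩ Liang: 09:00–09:30, 10:00–10:30, 17:30–18:00.
Total common minutes: 30 + 30 + 30 = 90.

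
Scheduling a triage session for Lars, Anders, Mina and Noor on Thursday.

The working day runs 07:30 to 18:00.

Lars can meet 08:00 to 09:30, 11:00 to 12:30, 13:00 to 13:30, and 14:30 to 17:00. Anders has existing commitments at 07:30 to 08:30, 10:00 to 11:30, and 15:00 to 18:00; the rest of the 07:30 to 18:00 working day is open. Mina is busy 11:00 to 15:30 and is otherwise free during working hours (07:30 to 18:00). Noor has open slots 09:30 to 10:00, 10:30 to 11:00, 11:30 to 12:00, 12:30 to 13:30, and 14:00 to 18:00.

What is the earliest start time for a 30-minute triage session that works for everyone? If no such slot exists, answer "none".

Anders free within 07:30–18:00: 08:30–10:00, 11:30–15:00.
Mina free within 07:30–18:00: 07:30–11:00, 15:30–18:00.
Lars ∩ Anders: 08:30–09:30, 11:30–12:30, 13:00–13:30, 14:30–15:00.
Lars ∩ Anders ∩ Mina: 08:30–09:30.
Lars ∩ Anders ∩ Mina ∩ Noor: (none).
Windows ≥ 30 min: (none).

none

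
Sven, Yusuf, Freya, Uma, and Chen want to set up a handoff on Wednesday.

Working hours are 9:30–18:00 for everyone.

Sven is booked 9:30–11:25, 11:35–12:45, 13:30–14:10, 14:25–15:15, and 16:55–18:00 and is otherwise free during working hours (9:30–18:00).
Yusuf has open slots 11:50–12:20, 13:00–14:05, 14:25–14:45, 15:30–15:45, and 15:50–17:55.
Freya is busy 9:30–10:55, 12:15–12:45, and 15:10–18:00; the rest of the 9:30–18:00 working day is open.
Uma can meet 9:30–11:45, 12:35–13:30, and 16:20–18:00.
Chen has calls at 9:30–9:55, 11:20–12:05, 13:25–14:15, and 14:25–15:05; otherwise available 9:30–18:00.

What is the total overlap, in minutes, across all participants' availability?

25 minutes

Sven free within 09:30–18:00: 11:25–11:35, 12:45–13:30, 14:10–14:25, 15:15–16:55.
Freya free within 09:30–18:00: 10:55–12:15, 12:45–15:10.
Chen free within 09:30–18:00: 09:55–11:20, 12:05–13:25, 14:15–14:25, 15:05–18:00.
Sven ∩ Yusuf: 13:00–13:30, 15:30–15:45, 15:50–16:55.
Sven ∩ Yusuf ∩ Freya: 13:00–13:30.
Sven ∩ Yusuf ∩ Freya ∩ Uma: 13:00–13:30.
Sven ∩ Yusuf ∩ Freya ∩ Uma ∩ Chen: 13:00–13:25.
Total common minutes: 25.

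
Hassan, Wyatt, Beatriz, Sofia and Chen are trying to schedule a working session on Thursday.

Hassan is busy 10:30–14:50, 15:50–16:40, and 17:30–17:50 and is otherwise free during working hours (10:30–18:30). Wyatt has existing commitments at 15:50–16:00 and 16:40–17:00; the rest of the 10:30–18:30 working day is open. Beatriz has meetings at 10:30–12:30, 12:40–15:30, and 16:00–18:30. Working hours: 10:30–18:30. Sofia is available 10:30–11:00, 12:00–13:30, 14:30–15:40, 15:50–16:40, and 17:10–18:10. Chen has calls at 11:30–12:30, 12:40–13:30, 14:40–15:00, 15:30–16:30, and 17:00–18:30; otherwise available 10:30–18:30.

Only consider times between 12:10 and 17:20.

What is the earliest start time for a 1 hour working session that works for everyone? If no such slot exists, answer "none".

Hassan free within 10:30–18:30: 14:50–15:50, 16:40–17:30, 17:50–18:30.
Wyatt free within 10:30–18:30: 10:30–15:50, 16:00–16:40, 17:00–18:30.
Beatriz free within 10:30–18:30: 12:30–12:40, 15:30–16:00.
Chen free within 10:30–18:30: 10:30–11:30, 12:30–12:40, 13:30–14:40, 15:00–15:30, 16:30–17:00.
Hassan ∩ Wyatt: 14:50–15:50, 17:00–17:30, 17:50–18:30.
Hassan ∩ Wyatt ∩ Beatriz: 15:30–15:50.
Hassan ∩ Wyatt ∩ Beatriz ∩ Sofia: 15:30–15:40.
Hassan ∩ Wyatt ∩ Beatriz ∩ Sofia ∩ Chen: (none).
Restricted to 12:10–17:20: (none).
Windows ≥ 60 min: (none).

none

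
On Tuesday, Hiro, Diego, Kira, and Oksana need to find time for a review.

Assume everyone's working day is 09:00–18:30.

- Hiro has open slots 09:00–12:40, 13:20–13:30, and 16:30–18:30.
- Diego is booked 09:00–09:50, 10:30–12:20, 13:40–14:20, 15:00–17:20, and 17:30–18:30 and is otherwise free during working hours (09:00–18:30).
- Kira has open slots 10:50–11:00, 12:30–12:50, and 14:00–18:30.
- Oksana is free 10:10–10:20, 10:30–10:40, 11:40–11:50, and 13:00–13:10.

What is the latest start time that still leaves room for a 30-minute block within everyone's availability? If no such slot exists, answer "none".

Diego free within 09:00–18:30: 09:50–10:30, 12:20–13:40, 14:20–15:00, 17:20–17:30.
Hiro ∩ Diego: 09:50–10:30, 12:20–12:40, 13:20–13:30, 17:20–17:30.
Hiro ∩ Diego ∩ Kira: 12:30–12:40, 17:20–17:30.
Hiro ∩ Diego ∩ Kira ∩ Oksana: (none).
Windows ≥ 30 min: (none).

none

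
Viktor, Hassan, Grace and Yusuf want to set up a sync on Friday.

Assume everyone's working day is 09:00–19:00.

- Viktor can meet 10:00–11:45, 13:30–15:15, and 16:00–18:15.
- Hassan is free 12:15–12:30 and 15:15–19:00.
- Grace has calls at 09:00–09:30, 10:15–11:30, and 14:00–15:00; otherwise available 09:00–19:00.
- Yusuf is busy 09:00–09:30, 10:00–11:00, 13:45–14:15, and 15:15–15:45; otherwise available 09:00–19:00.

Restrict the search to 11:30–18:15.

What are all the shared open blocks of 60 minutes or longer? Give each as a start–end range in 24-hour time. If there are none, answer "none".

Grace free within 09:00–19:00: 09:30–10:15, 11:30–14:00, 15:00–19:00.
Yusuf free within 09:00–19:00: 09:30–10:00, 11:00–13:45, 14:15–15:15, 15:45–19:00.
Viktor ∩ Hassan: 16:00–18:15.
Viktor ∩ Hassan ∩ Grace: 16:00–18:15.
Viktor ∩ Hassan ∩ Grace ∩ Yusuf: 16:00–18:15.
Restricted to 11:30–18:15: 16:00–18:15.
Windows ≥ 60 min: 16:00–18:15.

16:00–18:15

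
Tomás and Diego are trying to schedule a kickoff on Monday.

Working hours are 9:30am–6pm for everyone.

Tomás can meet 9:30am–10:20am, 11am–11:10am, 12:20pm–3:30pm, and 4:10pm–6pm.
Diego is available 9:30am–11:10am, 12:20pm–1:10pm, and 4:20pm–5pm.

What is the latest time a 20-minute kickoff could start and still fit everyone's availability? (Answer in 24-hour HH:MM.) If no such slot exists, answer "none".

16:40

Tomás ∩ Diego: 09:30–10:20, 11:00–11:10, 12:20–13:10, 16:20–17:00.
Windows ≥ 20 min: 09:30–10:20, 12:20–13:10, 16:20–17:00.
Latest start in the last window 16:20–17:00 is 17:00 − 20 min = 16:40.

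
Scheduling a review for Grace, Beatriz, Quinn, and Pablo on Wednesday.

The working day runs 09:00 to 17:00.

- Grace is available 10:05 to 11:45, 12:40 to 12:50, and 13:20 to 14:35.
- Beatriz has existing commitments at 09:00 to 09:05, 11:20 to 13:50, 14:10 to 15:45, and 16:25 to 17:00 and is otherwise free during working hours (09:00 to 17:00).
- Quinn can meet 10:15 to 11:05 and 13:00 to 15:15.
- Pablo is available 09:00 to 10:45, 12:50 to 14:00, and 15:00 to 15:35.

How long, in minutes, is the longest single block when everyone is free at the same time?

30 minutes

Beatriz free within 09:00–17:00: 09:05–11:20, 13:50–14:10, 15:45–16:25.
Grace ∩ Beatriz: 10:05–11:20, 13:50–14:10.
Grace ∩ Beatriz ∩ Quinn: 10:15–11:05, 13:50–14:10.
Grace ∩ Beatriz ∩ Quinn ∩ Pablo: 10:15–10:45, 13:50–14:00.
Common window lengths: 30, 10 min; longest is 30.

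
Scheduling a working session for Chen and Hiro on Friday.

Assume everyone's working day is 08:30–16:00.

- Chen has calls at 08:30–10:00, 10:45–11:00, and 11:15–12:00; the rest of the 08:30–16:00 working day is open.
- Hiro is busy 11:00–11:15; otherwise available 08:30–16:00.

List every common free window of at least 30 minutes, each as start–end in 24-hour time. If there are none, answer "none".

Chen free within 08:30–16:00: 10:00–10:45, 11:00–11:15, 12:00–16:00.
Hiro free within 08:30–16:00: 08:30–11:00, 11:15–16:00.
Chen ∩ Hiro: 10:00–10:45, 12:00–16:00.
Windows ≥ 30 min: 10:00–10:45, 12:00–16:00.

10:00–10:45, 12:00–16:00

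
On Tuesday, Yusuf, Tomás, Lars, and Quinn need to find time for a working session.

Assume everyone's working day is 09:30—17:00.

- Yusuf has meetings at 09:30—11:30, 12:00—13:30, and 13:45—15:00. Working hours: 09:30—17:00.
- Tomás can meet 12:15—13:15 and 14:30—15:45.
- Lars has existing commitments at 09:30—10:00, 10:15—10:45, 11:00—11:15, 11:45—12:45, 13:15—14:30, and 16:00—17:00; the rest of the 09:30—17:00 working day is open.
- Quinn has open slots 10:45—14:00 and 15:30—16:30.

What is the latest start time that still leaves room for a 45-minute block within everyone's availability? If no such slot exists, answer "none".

Yusuf free within 09:30–17:00: 11:30–12:00, 13:30–13:45, 15:00–17:00.
Lars free within 09:30–17:00: 10:00–10:15, 10:45–11:00, 11:15–11:45, 12:45–13:15, 14:30–16:00.
Yusuf ∩ Tomás: 15:00–15:45.
Yusuf ∩ Tomás ∩ Lars: 15:00–15:45.
Yusuf ∩ Tomás ∩ Lars ∩ Quinn: 15:30–15:45.
Windows ≥ 45 min: (none).

none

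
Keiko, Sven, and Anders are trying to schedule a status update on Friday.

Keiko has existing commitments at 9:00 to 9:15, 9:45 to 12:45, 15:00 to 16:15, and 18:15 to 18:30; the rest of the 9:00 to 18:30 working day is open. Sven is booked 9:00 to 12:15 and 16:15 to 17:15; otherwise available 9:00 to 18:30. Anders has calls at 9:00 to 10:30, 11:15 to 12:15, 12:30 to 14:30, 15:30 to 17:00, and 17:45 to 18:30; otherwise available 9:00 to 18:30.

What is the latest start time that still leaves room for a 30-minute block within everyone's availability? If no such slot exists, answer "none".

Keiko free within 09:00–18:30: 09:15–09:45, 12:45–15:00, 16:15–18:15.
Sven free within 09:00–18:30: 12:15–16:15, 17:15–18:30.
Anders free within 09:00–18:30: 10:30–11:15, 12:15–12:30, 14:30–15:30, 17:00–17:45.
Keiko ∩ Sven: 12:45–15:00, 17:15–18:15.
Keiko ∩ Sven ∩ Anders: 14:30–15:00, 17:15–17:45.
Windows ≥ 30 min: 14:30–15:00, 17:15–17:45.
Latest start in the last window 17:15–17:45 is 17:45 − 30 min = 17:15.

17:15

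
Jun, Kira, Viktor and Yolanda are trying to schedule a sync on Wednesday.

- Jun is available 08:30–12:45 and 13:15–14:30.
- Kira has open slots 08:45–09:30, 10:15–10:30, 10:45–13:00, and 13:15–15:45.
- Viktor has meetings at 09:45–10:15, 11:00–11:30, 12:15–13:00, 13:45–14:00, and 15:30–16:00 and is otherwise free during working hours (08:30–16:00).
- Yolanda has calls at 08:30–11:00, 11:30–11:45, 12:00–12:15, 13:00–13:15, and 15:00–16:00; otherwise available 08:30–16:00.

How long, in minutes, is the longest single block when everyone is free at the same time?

30 minutes

Viktor free within 08:30–16:00: 08:30–09:45, 10:15–11:00, 11:30–12:15, 13:00–13:45, 14:00–15:30.
Yolanda free within 08:30–16:00: 11:00–11:30, 11:45–12:00, 12:15–13:00, 13:15–15:00.
Jun ∩ Kira: 08:45–09:30, 10:15–10:30, 10:45–12:45, 13:15–14:30.
Jun ∩ Kira ∩ Viktor: 08:45–09:30, 10:15–10:30, 10:45–11:00, 11:30–12:15, 13:15–13:45, 14:00–14:30.
Jun ∩ Kira ∩ Viktor ∩ Yolanda: 11:45–12:00, 13:15–13:45, 14:00–14:30.
Common window lengths: 15, 30, 30 min; longest is 30.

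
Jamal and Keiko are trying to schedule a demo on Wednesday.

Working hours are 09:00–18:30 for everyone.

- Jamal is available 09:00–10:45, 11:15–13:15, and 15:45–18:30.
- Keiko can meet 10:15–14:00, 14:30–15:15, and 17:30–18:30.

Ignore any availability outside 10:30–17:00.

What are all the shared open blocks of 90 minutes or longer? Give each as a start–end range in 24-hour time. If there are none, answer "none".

Jamal ∩ Keiko: 10:15–10:45, 11:15–13:15, 17:30–18:30.
Restricted to 10:30–17:00: 10:30–10:45, 11:15–13:15.
Windows ≥ 90 min: 11:15–13:15.

11:15–13:15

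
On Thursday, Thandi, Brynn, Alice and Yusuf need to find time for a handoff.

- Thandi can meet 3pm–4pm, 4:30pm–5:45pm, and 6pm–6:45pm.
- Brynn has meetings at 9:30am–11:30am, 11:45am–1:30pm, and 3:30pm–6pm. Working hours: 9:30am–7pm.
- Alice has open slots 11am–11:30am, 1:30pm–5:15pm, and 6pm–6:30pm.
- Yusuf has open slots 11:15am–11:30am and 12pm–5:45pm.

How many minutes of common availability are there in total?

Brynn free within 09:30–19:00: 11:30–11:45, 13:30–15:30, 18:00–19:00.
Thandi ∩ Brynn: 15:00–15:30, 18:00–18:45.
Thandi ∩ Brynn ∩ Alice: 15:00–15:30, 18:00–18:30.
Thandi ∩ Brynn ∩ Alice ∩ Yusuf: 15:00–15:30.
Total common minutes: 30.

30 minutes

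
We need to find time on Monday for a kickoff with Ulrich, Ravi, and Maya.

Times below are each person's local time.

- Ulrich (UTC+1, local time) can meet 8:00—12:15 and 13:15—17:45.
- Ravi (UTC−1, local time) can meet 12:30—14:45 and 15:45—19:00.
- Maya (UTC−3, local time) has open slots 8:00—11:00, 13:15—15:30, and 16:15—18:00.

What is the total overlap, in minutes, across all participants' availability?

Ulrich → UTC: 07:00–11:15, 12:15–16:45.
Ravi → UTC: 13:30–15:45, 16:45–20:00.
Maya → UTC: 11:00–14:00, 16:15–18:30, 19:15–21:00.
Ulrich ∩ Ravi: 13:30–15:45.
Ulrich ∩ Ravi ∩ Maya: 13:30–14:00.
Total common minutes: 30.

30 minutes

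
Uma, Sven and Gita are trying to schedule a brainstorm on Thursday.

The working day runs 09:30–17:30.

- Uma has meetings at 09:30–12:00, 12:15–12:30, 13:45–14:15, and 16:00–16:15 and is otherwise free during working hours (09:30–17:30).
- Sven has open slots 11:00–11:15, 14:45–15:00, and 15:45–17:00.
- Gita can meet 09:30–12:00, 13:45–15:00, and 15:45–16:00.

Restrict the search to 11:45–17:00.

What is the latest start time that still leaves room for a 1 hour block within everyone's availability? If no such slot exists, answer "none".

none

Uma free within 09:30–17:30: 12:00–12:15, 12:30–13:45, 14:15–16:00, 16:15–17:30.
Uma ∩ Sven: 14:45–15:00, 15:45–16:00, 16:15–17:00.
Uma ∩ Sven ∩ Gita: 14:45–15:00, 15:45–16:00.
Restricted to 11:45–17:00: 14:45–15:00, 15:45–16:00.
Windows ≥ 60 min: (none).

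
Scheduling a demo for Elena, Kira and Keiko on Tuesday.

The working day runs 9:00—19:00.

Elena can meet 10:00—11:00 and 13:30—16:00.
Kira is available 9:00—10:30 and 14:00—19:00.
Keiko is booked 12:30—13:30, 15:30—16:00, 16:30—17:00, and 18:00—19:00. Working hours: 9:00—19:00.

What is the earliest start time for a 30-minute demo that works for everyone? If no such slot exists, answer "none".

10:00

Keiko free within 09:00–19:00: 09:00–12:30, 13:30–15:30, 16:00–16:30, 17:00–18:00.
Elena ∩ Kira: 10:00–10:30, 14:00–16:00.
Elena ∩ Kira ∩ Keiko: 10:00–10:30, 14:00–15:30.
Windows ≥ 30 min: 10:00–10:30, 14:00–15:30.
Earliest such window starts at 10:00.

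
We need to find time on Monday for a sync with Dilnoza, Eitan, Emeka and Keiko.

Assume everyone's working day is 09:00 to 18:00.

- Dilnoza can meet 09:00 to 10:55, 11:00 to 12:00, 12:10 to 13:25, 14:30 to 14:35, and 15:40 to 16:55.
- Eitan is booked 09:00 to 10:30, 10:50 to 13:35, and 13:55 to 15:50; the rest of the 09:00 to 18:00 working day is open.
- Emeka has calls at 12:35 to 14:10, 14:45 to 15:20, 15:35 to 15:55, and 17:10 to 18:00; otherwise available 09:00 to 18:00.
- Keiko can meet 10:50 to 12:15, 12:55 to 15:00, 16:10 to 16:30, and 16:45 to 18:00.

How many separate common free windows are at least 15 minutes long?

1

Eitan free within 09:00–18:00: 10:30–10:50, 13:35–13:55, 15:50–18:00.
Emeka free within 09:00–18:00: 09:00–12:35, 14:10–14:45, 15:20–15:35, 15:55–17:10.
Dilnoza ∩ Eitan: 10:30–10:50, 15:50–16:55.
Dilnoza ∩ Eitan ∩ Emeka: 10:30–10:50, 15:55–16:55.
Dilnoza ∩ Eitan ∩ Emeka ∩ Keiko: 16:10–16:30, 16:45–16:55.
Windows ≥ 15 min: 16:10–16:30.
That's 1 window.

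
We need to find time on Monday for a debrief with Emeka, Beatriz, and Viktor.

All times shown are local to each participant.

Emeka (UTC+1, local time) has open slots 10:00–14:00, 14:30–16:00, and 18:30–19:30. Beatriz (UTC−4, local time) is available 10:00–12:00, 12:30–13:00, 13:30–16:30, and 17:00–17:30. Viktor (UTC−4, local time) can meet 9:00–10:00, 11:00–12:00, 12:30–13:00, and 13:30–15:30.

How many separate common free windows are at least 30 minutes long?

Emeka → UTC: 09:00–13:00, 13:30–15:00, 17:30–18:30.
Beatriz → UTC: 14:00–16:00, 16:30–17:00, 17:30–20:30, 21:00–21:30.
Viktor → UTC: 13:00–14:00, 15:00–16:00, 16:30–17:00, 17:30–19:30.
Emeka ∩ Beatriz: 14:00–15:00, 17:30–18:30.
Emeka ∩ Beatriz ∩ Viktor: 17:30–18:30.
Windows ≥ 30 min: 17:30–18:30.
That's 1 window.

1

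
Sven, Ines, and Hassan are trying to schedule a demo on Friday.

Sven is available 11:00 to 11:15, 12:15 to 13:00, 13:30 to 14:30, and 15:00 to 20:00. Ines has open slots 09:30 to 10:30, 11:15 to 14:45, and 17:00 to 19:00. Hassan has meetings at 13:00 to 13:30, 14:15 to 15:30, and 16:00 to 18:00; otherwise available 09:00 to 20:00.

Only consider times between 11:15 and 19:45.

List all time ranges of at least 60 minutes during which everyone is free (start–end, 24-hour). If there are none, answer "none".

18:00–19:00

Hassan free within 09:00–20:00: 09:00–13:00, 13:30–14:15, 15:30–16:00, 18:00–20:00.
Sven ∩ Ines: 12:15–13:00, 13:30–14:30, 17:00–19:00.
Sven ∩ Ines ∩ Hassan: 12:15–13:00, 13:30–14:15, 18:00–19:00.
Restricted to 11:15–19:45: 12:15–13:00, 13:30–14:15, 18:00–19:00.
Windows ≥ 60 min: 18:00–19:00.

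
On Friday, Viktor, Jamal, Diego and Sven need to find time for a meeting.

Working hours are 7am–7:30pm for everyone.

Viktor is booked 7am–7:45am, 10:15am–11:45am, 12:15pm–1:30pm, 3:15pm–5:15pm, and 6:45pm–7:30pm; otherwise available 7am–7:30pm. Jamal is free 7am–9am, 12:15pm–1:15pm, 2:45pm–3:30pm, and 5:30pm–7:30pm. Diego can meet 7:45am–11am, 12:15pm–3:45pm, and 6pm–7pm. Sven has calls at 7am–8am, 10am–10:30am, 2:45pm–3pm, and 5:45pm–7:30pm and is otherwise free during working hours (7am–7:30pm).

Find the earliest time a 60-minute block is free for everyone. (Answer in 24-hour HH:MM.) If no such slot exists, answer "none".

Viktor free within 07:00–19:30: 07:45–10:15, 11:45–12:15, 13:30–15:15, 17:15–18:45.
Sven free within 07:00–19:30: 08:00–10:00, 10:30–14:45, 15:00–17:45.
Viktor ∩ Jamal: 07:45–09:00, 14:45–15:15, 17:30–18:45.
Viktor ∩ Jamal ∩ Diego: 07:45–09:00, 14:45–15:15, 18:00–18:45.
Viktor ∩ Jamal ∩ Diego ∩ Sven: 08:00–09:00, 15:00–15:15.
Windows ≥ 60 min: 08:00–09:00.
Earliest such window starts at 08:00.

08:00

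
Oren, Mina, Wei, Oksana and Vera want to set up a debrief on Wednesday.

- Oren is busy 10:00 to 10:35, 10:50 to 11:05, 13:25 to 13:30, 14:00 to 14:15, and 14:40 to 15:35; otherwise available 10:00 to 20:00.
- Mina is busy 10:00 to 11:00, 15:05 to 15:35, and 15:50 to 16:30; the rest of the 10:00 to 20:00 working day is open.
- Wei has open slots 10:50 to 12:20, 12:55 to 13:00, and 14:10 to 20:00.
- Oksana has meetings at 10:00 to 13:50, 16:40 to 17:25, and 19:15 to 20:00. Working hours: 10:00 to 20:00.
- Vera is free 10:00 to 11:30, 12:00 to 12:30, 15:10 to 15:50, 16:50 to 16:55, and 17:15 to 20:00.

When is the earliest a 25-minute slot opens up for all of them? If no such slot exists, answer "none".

17:25

Oren free within 10:00–20:00: 10:35–10:50, 11:05–13:25, 13:30–14:00, 14:15–14:40, 15:35–20:00.
Mina free within 10:00–20:00: 11:00–15:05, 15:35–15:50, 16:30–20:00.
Oksana free within 10:00–20:00: 13:50–16:40, 17:25–19:15.
Oren ∩ Mina: 11:05–13:25, 13:30–14:00, 14:15–14:40, 15:35–15:50, 16:30–20:00.
Oren ∩ Mina ∩ Wei: 11:05–12:20, 12:55–13:00, 14:15–14:40, 15:35–15:50, 16:30–20:00.
Oren ∩ Mina ∩ Wei ∩ Oksana: 14:15–14:40, 15:35–15:50, 16:30–16:40, 17:25–19:15.
Oren ∩ Mina ∩ Wei ∩ Oksana ∩ Vera: 15:35–15:50, 17:25–19:15.
Windows ≥ 25 min: 17:25–19:15.
Earliest such window starts at 17:25.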